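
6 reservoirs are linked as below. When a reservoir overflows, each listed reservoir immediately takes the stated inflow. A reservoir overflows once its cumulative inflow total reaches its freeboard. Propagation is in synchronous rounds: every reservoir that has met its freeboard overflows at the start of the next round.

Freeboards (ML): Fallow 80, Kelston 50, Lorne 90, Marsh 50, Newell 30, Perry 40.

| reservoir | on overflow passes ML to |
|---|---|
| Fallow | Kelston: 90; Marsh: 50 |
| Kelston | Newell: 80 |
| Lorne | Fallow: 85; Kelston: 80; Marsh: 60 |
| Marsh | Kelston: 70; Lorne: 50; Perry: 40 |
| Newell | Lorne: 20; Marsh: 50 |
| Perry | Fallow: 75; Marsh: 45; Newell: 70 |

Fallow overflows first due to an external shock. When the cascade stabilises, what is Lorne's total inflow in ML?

Round 1 — Fallow overflows (initial).
  Kelston: +90 → 90 ≥ 50
  Marsh: +50 → 50 ≥ 50
Round 2 — Kelston, Marsh overflow.
  Lorne: +50 → 50 < 90
  Newell: +80 → 80 ≥ 30
  Perry: +40 → 40 ≥ 40
Round 3 — Newell, Perry overflow.
  Lorne: +20 → 70 < 90
No further overflows.

70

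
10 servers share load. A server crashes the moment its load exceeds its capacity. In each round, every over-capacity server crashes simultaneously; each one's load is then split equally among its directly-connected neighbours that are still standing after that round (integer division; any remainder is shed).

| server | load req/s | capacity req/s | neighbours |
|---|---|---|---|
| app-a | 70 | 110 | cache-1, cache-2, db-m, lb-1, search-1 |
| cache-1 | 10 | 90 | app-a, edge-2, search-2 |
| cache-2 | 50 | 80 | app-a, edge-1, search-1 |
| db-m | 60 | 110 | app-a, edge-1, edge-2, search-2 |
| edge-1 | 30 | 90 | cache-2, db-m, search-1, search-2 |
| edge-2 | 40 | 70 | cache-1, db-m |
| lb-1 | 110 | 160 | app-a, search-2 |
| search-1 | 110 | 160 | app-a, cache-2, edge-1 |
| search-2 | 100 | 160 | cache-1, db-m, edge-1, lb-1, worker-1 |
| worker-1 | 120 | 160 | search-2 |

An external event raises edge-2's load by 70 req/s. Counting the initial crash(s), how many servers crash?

2

Round 1 — edge-2 at 110 > 70. edge-2 crashes.
  edge-2 sheds 110 req/s to cache-1, db-m: 55 each.
    cache-1: 10+55 = 65 ≤ 90
    db-m: 60+55 = 115 > 110
Round 2 — db-m crashes.
  db-m sheds 115 req/s to app-a, edge-1, search-2: 38 each (1 lost).
    app-a: 70+38 = 108 ≤ 110
    edge-1: 30+38 = 68 ≤ 90
    search-2: 100+38 = 138 ≤ 160
No further crashes.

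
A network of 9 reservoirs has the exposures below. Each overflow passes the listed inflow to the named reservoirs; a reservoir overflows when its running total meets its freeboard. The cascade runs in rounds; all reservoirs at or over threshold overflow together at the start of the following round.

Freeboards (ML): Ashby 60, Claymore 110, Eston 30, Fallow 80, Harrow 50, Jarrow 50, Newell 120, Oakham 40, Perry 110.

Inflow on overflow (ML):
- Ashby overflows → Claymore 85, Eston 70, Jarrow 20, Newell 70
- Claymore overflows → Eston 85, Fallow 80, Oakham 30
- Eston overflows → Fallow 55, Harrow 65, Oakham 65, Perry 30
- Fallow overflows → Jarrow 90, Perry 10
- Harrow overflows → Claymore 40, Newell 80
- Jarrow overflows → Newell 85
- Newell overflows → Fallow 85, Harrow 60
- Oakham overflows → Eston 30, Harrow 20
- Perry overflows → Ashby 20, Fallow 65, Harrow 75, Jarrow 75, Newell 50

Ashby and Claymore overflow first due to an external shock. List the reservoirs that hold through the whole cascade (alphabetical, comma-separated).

Round 1 — Ashby, Claymore overflow (initial).
  Eston: +70+85 → 155 ≥ 30
  Fallow: +80 → 80 ≥ 80
  Jarrow: +20 → 20 < 50
  Newell: +70 → 70 < 120
  Oakham: +30 → 30 < 40
Round 2 — Eston, Fallow overflow.
  Harrow: +65 → 65 ≥ 50
  Jarrow: +90 → 110 ≥ 50
  Oakham: +65 → 95 ≥ 40
  Perry: +30+10 → 40 < 110
Round 3 — Harrow, Jarrow, Oakham overflow.
  Newell: +80+85 → 235 ≥ 120
Round 4 — Newell overflows.
No further overflows.

Perry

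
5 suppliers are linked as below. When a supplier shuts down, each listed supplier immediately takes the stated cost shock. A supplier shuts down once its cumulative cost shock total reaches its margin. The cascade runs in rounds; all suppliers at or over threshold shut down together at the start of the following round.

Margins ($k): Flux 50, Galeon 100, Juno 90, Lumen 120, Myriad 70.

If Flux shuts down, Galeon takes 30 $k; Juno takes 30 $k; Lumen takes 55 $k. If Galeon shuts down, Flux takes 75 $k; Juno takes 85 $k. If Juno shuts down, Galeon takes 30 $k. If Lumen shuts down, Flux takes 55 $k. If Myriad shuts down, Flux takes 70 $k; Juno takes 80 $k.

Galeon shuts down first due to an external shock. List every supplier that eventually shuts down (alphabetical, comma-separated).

Round 1 — Galeon shuts down (initial).
  Flux: +75 → 75 ≥ 50
  Juno: +85 → 85 < 90
Round 2 — Flux shuts down.
  Juno: +30 → 115 ≥ 90
  Lumen: +55 → 55 < 120
Round 3 — Juno shuts down.
No further shutdowns.

Flux, Galeon, Juno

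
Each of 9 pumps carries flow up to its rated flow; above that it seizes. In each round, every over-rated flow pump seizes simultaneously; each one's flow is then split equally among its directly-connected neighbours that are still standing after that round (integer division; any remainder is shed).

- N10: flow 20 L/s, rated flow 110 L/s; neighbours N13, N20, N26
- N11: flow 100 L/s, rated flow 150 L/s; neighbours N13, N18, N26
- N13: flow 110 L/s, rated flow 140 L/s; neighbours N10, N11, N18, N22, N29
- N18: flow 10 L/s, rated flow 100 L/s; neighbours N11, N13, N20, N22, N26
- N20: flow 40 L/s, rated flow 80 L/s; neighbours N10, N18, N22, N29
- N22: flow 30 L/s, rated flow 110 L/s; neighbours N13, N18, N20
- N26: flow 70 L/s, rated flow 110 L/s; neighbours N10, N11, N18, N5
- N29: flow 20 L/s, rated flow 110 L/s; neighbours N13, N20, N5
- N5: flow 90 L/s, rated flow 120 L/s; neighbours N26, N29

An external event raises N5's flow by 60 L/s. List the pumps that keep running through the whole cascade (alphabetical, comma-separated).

N10, N11, N13, N18, N20, N22, N29

Round 1 — N5 at 150 > 120. N5 seizes.
  N5 sheds 150 L/s to N26, N29: 75 each.
    N26: 70+75 = 145 > 110
    N29: 20+75 = 95 ≤ 110
Round 2 — N26 seizes.
  N26 sheds 145 L/s to N10, N11, N18: 48 each (1 lost).
    N10: 20+48 = 68 ≤ 110
    N11: 100+48 = 148 ≤ 150
    N18: 10+48 = 58 ≤ 100
No further seizures.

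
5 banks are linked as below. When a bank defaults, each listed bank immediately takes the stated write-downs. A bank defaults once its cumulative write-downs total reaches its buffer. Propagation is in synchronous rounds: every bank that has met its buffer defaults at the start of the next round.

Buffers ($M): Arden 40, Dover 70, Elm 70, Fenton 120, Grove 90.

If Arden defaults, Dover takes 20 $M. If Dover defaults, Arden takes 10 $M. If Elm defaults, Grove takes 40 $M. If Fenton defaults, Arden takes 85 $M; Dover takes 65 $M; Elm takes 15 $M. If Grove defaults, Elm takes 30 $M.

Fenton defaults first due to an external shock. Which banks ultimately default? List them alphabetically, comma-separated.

Arden, Dover, Fenton

Round 1 — Fenton defaults (initial).
  Arden: +85 → 85 ≥ 40
  Dover: +65 → 65 < 70
  Elm: +15 → 15 < 70
Round 2 — Arden defaults.
  Dover: +20 → 85 ≥ 70
Round 3 — Dover defaults.
No further defaults.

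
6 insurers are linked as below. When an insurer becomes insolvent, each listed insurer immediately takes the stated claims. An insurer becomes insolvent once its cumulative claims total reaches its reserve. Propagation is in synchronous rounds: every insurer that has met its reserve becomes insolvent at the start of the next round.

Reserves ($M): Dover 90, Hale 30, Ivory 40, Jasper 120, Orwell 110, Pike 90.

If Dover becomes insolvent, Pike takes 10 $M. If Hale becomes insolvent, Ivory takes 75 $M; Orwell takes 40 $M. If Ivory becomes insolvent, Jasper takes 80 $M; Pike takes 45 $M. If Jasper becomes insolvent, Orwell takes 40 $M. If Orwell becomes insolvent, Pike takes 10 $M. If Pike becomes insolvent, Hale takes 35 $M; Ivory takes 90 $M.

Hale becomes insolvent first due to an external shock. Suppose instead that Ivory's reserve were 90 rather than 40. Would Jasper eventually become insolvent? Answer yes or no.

With Ivory's reserve at 90:
Round 1 — Hale becomes insolvent (initial).
  Ivory: +75 → 75 < 90
  Orwell: +40 → 40 < 110
No further insolvencies.

no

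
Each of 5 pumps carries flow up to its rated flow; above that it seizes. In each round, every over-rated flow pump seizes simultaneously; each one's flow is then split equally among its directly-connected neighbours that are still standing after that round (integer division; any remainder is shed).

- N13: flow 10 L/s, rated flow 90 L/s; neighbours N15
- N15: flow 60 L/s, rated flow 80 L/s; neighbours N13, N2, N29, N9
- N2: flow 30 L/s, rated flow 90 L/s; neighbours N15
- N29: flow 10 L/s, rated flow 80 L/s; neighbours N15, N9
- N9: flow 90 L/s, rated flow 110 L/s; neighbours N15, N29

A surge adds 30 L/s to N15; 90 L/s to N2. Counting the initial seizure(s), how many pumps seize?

4

Round 1 — N15 at 90 > 80; N2 at 120 > 90. N15, N2 seize.
  N15 sheds 90 L/s to N13, N29, N9: 30 each.
    N13: 10+30 = 40 ≤ 90
    N29: 10+30 = 40 ≤ 80
    N9: 90+30 = 120 > 110
  N2 sheds 120 L/s: no online neighbours, lost.
Round 2 — N9 seizes.
  N9 sheds 120 L/s to N29: 120 each.
    N29: 40+120 = 160 > 80
Round 3 — N29 seizes.
  N29 sheds 160 L/s: no online neighbours, lost.
No further seizures.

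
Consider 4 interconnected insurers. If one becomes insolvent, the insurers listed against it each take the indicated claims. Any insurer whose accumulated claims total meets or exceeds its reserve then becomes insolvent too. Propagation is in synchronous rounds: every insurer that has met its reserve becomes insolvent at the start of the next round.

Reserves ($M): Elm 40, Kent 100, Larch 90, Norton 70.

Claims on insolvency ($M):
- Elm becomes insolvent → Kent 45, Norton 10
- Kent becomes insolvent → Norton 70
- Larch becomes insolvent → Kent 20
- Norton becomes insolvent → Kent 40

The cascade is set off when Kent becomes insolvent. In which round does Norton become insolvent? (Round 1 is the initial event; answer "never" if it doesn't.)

2

Round 1 — Kent becomes insolvent (initial).
  Norton: +70 → 70 ≥ 70
Round 2 — Norton becomes insolvent.
No further insolvencies.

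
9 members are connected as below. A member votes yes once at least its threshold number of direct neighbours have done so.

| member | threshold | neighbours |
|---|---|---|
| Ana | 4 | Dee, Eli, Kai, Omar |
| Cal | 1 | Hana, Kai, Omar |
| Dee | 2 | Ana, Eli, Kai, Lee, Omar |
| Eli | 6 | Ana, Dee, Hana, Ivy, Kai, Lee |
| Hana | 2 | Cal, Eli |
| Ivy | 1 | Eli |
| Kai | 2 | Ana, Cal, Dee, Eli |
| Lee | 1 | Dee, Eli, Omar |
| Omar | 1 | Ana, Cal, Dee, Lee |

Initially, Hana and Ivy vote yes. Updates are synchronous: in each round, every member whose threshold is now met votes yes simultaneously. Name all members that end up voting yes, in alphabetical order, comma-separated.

Round 1 — Hana, Ivy vote yes (initial).
Round 2 — checking thresholds:
  Cal: 1 of 3 neighbours ≥ 1, votes yes.
  Eli: 2 of 6 neighbours < 6, holds.
Round 3 — checking thresholds:
  Eli: 2 of 6 neighbours < 6, holds.
  Kai: 1 of 4 neighbours < 2, holds.
  Omar: 1 of 4 neighbours ≥ 1, votes yes.
Round 4 — checking thresholds:
  Ana: 1 of 4 neighbours < 4, holds.
  Dee: 1 of 5 neighbours < 2, holds.
  Eli: 2 of 6 neighbours < 6, holds.
  Kai: 1 of 4 neighbours < 2, holds.
  Lee: 1 of 3 neighbours ≥ 1, votes yes.
Round 5 — checking thresholds:
  Ana: 1 of 4 neighbours < 4, holds.
  Dee: 2 of 5 neighbours ≥ 2, votes yes.
  Eli: 3 of 6 neighbours < 6, holds.
  Kai: 1 of 4 neighbours < 2, holds.
Round 6 — checking thresholds:
  Ana: 2 of 4 neighbours < 4, holds.
  Eli: 4 of 6 neighbours < 6, holds.
  Kai: 2 of 4 neighbours ≥ 2, votes yes.
Round 7 — no new yes votes; cascade stops.

Cal, Dee, Hana, Ivy, Kai, Lee, Omar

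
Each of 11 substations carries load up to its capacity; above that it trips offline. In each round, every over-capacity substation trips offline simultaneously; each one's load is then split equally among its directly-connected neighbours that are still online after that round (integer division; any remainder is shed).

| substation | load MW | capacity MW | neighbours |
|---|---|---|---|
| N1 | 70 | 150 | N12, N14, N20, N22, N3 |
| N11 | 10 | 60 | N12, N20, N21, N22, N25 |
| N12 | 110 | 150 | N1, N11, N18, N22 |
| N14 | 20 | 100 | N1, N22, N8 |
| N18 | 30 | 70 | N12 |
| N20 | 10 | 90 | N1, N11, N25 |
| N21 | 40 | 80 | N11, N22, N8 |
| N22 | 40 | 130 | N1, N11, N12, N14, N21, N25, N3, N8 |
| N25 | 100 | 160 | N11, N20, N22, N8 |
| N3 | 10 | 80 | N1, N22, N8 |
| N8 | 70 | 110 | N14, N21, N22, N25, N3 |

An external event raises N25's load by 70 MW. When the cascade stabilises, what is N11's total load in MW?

Round 1 — N25 at 170 > 160. N25 trips offline.
  N25 sheds 170 MW to N11, N20, N22, N8: 42 each (2 lost).
    N11: 10+42 = 52 ≤ 60
    N20: 10+42 = 52 ≤ 90
    N22: 40+42 = 82 ≤ 130
    N8: 70+42 = 112 > 110
Round 2 — N8 trips offline.
  N8 sheds 112 MW to N14, N21, N22, N3: 28 each.
    N14: 20+28 = 48 ≤ 100
    N21: 40+28 = 68 ≤ 80
    N22: 82+28 = 110 ≤ 130
    N3: 10+28 = 38 ≤ 80
No further trips.

52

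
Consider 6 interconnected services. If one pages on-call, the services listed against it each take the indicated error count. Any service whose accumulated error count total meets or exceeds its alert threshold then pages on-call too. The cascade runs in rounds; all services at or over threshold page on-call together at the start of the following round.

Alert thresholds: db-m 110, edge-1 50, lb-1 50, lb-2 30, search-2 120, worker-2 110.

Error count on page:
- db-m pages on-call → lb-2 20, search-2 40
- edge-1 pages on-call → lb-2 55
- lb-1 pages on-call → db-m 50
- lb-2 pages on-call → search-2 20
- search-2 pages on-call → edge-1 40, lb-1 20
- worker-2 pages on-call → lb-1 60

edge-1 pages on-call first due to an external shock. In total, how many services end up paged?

2

Round 1 — edge-1 pages on-call (initial).
  lb-2: +55 → 55 ≥ 30
Round 2 — lb-2 pages on-call.
  search-2: +20 → 20 < 120
No further pages.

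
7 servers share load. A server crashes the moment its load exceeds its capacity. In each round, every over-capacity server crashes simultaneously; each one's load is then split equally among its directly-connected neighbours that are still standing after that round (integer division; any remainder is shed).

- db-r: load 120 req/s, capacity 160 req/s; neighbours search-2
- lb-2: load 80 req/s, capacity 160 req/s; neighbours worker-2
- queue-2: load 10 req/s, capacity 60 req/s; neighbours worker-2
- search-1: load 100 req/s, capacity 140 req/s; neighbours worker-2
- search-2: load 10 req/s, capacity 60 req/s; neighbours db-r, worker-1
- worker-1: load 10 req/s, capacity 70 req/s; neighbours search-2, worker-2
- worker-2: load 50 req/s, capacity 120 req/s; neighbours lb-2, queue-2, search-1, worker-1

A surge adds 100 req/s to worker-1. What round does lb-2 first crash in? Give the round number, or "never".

Round 1 — worker-1 at 110 > 70. worker-1 crashes.
  worker-1 sheds 110 req/s to search-2, worker-2: 55 each.
    search-2: 10+55 = 65 > 60
    worker-2: 50+55 = 105 ≤ 120
Round 2 — search-2 crashes.
  search-2 sheds 65 req/s to db-r: 65 each.
    db-r: 120+65 = 185 > 160
Round 3 — db-r crashes.
  db-r sheds 185 req/s: no online neighbours, lost.
No further crashes.

never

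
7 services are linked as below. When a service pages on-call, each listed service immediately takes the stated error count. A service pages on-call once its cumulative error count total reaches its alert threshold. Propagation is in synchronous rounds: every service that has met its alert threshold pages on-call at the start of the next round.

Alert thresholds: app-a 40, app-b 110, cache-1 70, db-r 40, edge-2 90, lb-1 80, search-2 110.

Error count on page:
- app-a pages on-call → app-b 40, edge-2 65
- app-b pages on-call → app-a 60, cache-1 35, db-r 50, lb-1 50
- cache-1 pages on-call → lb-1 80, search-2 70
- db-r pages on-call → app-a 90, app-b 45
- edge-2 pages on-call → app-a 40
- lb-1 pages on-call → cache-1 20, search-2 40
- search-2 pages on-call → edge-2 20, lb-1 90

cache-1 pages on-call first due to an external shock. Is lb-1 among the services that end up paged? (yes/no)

Round 1 — cache-1 pages on-call (initial).
  lb-1: +80 → 80 ≥ 80
  search-2: +70 → 70 < 110
Round 2 — lb-1 pages on-call.
  search-2: +40 → 110 ≥ 110
Round 3 — search-2 pages on-call.
  edge-2: +20 → 20 < 90
No further pages.

yes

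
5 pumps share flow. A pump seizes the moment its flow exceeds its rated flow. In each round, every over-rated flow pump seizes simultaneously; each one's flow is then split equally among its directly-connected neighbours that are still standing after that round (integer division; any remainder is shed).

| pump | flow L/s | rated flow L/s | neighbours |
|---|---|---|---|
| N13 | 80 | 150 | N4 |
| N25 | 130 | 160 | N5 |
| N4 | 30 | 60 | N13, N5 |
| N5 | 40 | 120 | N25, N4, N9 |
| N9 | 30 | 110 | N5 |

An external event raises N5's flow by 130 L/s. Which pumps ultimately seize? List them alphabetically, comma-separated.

N13, N25, N4, N5

Round 1 — N5 at 170 > 120. N5 seizes.
  N5 sheds 170 L/s to N25, N4, N9: 56 each (2 lost).
    N25: 130+56 = 186 > 160
    N4: 30+56 = 86 > 60
    N9: 30+56 = 86 ≤ 110
Round 2 — N25, N4 seize.
  N25 sheds 186 L/s: no online neighbours, lost.
  N4 sheds 86 L/s to N13: 86 each.
    N13: 80+86 = 166 > 150
Round 3 — N13 seizes.
  N13 sheds 166 L/s: no online neighbours, lost.
No further seizures.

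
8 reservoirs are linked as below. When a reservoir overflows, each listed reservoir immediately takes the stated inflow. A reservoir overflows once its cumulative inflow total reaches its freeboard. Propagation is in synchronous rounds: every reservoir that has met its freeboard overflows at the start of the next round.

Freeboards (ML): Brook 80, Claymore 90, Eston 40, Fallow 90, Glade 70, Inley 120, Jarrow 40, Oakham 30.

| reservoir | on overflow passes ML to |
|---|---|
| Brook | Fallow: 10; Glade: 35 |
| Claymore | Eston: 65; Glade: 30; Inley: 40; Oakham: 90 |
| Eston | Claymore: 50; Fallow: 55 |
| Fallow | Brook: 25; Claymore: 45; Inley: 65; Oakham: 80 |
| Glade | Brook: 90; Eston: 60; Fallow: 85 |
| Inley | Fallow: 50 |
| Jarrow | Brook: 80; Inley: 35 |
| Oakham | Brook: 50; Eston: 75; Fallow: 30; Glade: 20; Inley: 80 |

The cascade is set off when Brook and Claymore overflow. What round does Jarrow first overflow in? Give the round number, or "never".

never

Round 1 — Brook, Claymore overflow (initial).
  Eston: +65 → 65 ≥ 40
  Fallow: +10 → 10 < 90
  Glade: +35+30 → 65 < 70
  Inley: +40 → 40 < 120
  Oakham: +90 → 90 ≥ 30
Round 2 — Eston, Oakham overflow.
  Fallow: +55+30 → 95 ≥ 90
  Glade: +20 → 85 ≥ 70
  Inley: +80 → 120 ≥ 120
Round 3 — Fallow, Glade, Inley overflow.
No further overflows.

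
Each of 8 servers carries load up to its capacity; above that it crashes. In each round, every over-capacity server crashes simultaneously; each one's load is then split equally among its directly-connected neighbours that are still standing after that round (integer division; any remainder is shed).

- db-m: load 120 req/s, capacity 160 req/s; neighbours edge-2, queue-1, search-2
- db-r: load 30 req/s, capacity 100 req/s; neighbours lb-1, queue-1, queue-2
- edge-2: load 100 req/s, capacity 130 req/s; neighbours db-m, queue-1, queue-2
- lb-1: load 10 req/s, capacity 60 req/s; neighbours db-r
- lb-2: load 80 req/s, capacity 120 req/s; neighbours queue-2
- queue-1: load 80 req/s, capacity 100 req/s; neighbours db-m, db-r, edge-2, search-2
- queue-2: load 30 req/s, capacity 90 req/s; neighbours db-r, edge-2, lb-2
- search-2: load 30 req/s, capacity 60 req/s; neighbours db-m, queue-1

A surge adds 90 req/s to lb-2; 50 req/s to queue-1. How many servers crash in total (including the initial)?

8

Round 1 — lb-2 at 170 > 120; queue-1 at 130 > 100. lb-2, queue-1 crash.
  lb-2 sheds 170 req/s to queue-2: 170 each.
    queue-2: 30+170 = 200 > 90
  queue-1 sheds 130 req/s to db-m, db-r, edge-2, search-2: 32 each (2 lost).
    db-m: 120+32 = 152 ≤ 160
    db-r: 30+32 = 62 ≤ 100
    edge-2: 100+32 = 132 > 130
    search-2: 30+32 = 62 > 60
Round 2 — edge-2, queue-2, search-2 crash.
  edge-2 sheds 132 req/s to db-m: 132 each.
    db-m: 152+132 = 284 > 160
  queue-2 sheds 200 req/s to db-r: 200 each.
    db-r: 62+200 = 262 > 100
  search-2 sheds 62 req/s to db-m: 62 each.
    db-m: 284+62 = 346 > 160
Round 3 — db-m, db-r crash.
  db-m sheds 346 req/s: no online neighbours, lost.
  db-r sheds 262 req/s to lb-1: 262 each.
    lb-1: 10+262 = 272 > 60
Round 4 — lb-1 crashes.
  lb-1 sheds 272 req/s: no online neighbours, lost.
No further crashes.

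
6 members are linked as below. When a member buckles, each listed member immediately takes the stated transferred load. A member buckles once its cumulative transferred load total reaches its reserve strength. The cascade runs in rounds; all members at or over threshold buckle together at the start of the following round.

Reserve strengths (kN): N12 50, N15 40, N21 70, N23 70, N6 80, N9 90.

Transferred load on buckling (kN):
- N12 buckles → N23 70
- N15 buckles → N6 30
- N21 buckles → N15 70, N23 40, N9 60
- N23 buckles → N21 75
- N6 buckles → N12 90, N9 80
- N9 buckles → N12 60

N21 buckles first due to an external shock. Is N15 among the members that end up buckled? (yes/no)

yes

Round 1 — N21 buckles (initial).
  N15: +70 → 70 ≥ 40
  N23: +40 → 40 < 70
  N9: +60 → 60 < 90
Round 2 — N15 buckles.
  N6: +30 → 30 < 80
No further bucklings.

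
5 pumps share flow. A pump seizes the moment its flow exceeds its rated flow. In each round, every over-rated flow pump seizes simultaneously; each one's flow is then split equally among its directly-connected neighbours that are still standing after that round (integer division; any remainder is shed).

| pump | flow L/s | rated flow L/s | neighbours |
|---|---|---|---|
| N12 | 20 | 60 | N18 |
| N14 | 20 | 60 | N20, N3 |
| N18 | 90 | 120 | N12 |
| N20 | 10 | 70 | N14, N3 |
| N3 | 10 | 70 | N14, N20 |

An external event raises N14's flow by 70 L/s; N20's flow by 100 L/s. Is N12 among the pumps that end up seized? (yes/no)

Round 1 — N14 at 90 > 60; N20 at 110 > 70. N14, N20 seize.
  N14 sheds 90 L/s to N3: 90 each.
    N3: 10+90 = 100 > 70
  N20 sheds 110 L/s to N3: 110 each.
    N3: 100+110 = 210 > 70
Round 2 — N3 seizes.
  N3 sheds 210 L/s: no online neighbours, lost.
No further seizures.

no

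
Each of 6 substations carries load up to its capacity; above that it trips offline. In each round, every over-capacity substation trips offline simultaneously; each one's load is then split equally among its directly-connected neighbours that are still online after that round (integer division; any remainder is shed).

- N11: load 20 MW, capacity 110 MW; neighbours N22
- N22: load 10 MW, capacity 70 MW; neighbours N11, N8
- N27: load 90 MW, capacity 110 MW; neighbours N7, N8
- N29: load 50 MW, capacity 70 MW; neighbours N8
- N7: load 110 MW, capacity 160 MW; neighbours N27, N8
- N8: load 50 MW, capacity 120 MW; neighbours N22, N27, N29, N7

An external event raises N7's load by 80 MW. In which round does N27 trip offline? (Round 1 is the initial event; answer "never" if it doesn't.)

2

Round 1 — N7 at 190 > 160. N7 trips offline.
  N7 sheds 190 MW to N27, N8: 95 each.
    N27: 90+95 = 185 > 110
    N8: 50+95 = 145 > 120
Round 2 — N27, N8 trip offline.
  N27 sheds 185 MW: no online neighbours, lost.
  N8 sheds 145 MW to N22, N29: 72 each (1 lost).
    N22: 10+72 = 82 > 70
    N29: 50+72 = 122 > 70
Round 3 — N22, N29 trip offline.
  N22 sheds 82 MW to N11: 82 each.
    N11: 20+82 = 102 ≤ 110
  N29 sheds 122 MW: no online neighbours, lost.
No further trips.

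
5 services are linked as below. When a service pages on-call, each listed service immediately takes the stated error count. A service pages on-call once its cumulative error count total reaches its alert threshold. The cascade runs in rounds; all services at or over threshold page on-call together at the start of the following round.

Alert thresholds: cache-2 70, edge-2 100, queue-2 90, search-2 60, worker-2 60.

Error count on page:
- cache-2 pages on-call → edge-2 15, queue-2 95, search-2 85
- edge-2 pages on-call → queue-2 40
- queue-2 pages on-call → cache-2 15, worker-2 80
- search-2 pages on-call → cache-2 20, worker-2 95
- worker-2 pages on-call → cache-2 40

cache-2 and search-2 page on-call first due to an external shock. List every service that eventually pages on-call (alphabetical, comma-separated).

Round 1 — cache-2, search-2 page on-call (initial).
  edge-2: +15 → 15 < 100
  queue-2: +95 → 95 ≥ 90
  worker-2: +95 → 95 ≥ 60
Round 2 — queue-2, worker-2 page on-call.
No further pages.

cache-2, queue-2, search-2, worker-2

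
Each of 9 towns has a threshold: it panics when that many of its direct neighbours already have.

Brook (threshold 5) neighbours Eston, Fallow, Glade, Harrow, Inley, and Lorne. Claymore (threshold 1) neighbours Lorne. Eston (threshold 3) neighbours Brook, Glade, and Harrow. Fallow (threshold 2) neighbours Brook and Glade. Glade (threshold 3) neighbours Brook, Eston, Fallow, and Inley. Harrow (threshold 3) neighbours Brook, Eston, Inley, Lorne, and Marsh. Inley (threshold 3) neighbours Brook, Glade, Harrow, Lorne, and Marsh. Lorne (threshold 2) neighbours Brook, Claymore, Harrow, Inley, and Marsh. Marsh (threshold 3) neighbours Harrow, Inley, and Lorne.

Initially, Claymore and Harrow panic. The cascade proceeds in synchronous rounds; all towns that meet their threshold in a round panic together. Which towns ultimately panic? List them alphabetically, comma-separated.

Round 1 — Claymore, Harrow panic (initial).
Round 2 — checking thresholds:
  Brook: 1 of 6 neighbours < 5, holds.
  Eston: 1 of 3 neighbours < 3, holds.
  Inley: 1 of 5 neighbours < 3, holds.
  Lorne: 2 of 5 neighbours ≥ 2, panics.
  Marsh: 1 of 3 neighbours < 3, holds.
Round 3 — no new panics; cascade stops.

Claymore, Harrow, Lorne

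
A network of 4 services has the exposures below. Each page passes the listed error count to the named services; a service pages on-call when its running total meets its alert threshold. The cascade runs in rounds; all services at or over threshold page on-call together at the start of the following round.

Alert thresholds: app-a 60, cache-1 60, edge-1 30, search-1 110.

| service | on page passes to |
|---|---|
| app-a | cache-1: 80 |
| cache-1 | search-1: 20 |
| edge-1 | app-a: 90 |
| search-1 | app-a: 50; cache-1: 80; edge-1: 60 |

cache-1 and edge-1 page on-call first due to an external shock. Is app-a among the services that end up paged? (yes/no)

yes

Round 1 — cache-1, edge-1 page on-call (initial).
  app-a: +90 → 90 ≥ 60
  search-1: +20 → 20 < 110
Round 2 — app-a pages on-call.
No further pages.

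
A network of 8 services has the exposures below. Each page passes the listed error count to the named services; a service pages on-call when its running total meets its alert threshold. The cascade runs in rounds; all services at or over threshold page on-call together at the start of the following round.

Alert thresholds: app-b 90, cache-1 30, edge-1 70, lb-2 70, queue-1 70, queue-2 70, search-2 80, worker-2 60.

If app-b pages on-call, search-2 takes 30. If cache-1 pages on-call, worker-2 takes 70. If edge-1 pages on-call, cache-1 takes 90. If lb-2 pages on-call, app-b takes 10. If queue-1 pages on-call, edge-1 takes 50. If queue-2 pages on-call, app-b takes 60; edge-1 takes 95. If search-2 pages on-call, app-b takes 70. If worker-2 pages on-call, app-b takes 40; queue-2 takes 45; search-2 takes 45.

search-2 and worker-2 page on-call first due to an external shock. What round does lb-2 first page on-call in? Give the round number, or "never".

Round 1 — search-2, worker-2 page on-call (initial).
  app-b: +70+40 → 110 ≥ 90
  queue-2: +45 → 45 < 70
Round 2 — app-b pages on-call.
No further pages.

never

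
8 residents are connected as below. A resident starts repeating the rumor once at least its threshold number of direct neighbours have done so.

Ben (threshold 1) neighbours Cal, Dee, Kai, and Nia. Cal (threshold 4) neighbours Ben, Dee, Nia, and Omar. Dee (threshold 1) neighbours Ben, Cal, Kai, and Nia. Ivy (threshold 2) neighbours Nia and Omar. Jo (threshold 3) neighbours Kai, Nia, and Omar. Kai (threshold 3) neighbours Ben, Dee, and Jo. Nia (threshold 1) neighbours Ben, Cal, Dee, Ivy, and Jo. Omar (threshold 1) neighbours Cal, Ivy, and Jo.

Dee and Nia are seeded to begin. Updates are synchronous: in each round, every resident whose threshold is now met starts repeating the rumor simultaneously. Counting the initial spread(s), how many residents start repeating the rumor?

Round 1 — Dee, Nia start repeating the rumor (initial).
Round 2 — checking thresholds:
  Ben: 2 of 4 neighbours ≥ 1, starts repeating the rumor.
  Cal: 2 of 4 neighbours < 4, below threshold.
  Ivy: 1 of 2 neighbours < 2, below threshold.
  Jo: 1 of 3 neighbours < 3, below threshold.
  Kai: 1 of 3 neighbours < 3, below threshold.
Round 3 — no new spreads; cascade stops.

3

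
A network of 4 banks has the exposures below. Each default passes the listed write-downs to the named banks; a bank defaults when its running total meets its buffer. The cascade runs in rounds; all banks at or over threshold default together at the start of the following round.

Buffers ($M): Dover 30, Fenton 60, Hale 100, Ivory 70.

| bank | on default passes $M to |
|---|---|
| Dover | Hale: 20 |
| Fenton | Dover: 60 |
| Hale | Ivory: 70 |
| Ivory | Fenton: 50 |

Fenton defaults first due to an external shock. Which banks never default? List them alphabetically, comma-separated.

Round 1 — Fenton defaults (initial).
  Dover: +60 → 60 ≥ 30
Round 2 — Dover defaults.
  Hale: +20 → 20 < 100
No further defaults.

Hale, Ivory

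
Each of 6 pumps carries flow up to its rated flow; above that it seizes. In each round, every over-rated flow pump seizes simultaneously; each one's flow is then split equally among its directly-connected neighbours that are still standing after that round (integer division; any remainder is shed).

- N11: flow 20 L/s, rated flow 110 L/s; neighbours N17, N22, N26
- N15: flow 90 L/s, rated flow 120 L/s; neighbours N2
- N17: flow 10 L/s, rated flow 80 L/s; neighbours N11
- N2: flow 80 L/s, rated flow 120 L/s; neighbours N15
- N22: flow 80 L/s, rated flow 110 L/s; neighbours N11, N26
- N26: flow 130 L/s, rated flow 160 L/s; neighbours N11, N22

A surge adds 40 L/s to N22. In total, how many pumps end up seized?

4

Round 1 — N22 at 120 > 110. N22 seizes.
  N22 sheds 120 L/s to N11, N26: 60 each.
    N11: 20+60 = 80 ≤ 110
    N26: 130+60 = 190 > 160
Round 2 — N26 seizes.
  N26 sheds 190 L/s to N11: 190 each.
    N11: 80+190 = 270 > 110
Round 3 — N11 seizes.
  N11 sheds 270 L/s to N17: 270 each.
    N17: 10+270 = 280 > 80
Round 4 — N17 seizes.
  N17 sheds 280 L/s: no online neighbours, lost.
No further seizures.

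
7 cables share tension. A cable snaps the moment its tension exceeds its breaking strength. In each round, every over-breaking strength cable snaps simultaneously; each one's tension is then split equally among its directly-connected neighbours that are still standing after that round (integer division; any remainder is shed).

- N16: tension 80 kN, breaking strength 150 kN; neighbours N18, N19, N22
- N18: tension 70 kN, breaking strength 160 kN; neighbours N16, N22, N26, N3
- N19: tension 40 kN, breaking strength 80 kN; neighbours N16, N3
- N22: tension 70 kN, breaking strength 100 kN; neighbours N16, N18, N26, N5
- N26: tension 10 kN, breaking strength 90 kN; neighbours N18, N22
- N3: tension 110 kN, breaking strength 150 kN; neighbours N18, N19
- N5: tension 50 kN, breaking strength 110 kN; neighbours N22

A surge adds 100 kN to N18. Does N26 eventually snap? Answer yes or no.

no

Round 1 — N18 at 170 > 160. N18 snaps.
  N18 sheds 170 kN to N16, N22, N26, N3: 42 each (2 lost).
    N16: 80+42 = 122 ≤ 150
    N22: 70+42 = 112 > 100
    N26: 10+42 = 52 ≤ 90
    N3: 110+42 = 152 > 150
Round 2 — N22, N3 snap.
  N22 sheds 112 kN to N16, N26, N5: 37 each (1 lost).
    N16: 122+37 = 159 > 150
    N26: 52+37 = 89 ≤ 90
    N5: 50+37 = 87 ≤ 110
  N3 sheds 152 kN to N19: 152 each.
    N19: 40+152 = 192 > 80
Round 3 — N16, N19 snap.
  N16 sheds 159 kN: no online neighbours, lost.
  N19 sheds 192 kN: no online neighbours, lost.
No further breaks.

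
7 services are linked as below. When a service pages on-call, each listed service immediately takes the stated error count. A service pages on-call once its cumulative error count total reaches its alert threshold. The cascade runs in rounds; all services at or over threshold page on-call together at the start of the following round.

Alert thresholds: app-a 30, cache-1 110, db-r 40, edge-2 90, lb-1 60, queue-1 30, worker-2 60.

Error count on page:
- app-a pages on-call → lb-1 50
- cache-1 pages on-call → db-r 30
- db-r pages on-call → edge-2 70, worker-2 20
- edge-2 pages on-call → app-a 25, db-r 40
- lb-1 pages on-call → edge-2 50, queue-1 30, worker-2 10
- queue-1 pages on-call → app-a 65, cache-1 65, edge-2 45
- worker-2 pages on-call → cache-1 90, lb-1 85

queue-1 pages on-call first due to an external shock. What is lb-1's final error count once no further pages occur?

50

Round 1 — queue-1 pages on-call (initial).
  app-a: +65 → 65 ≥ 30
  cache-1: +65 → 65 < 110
  edge-2: +45 → 45 < 90
Round 2 — app-a pages on-call.
  lb-1: +50 → 50 < 60
No further pages.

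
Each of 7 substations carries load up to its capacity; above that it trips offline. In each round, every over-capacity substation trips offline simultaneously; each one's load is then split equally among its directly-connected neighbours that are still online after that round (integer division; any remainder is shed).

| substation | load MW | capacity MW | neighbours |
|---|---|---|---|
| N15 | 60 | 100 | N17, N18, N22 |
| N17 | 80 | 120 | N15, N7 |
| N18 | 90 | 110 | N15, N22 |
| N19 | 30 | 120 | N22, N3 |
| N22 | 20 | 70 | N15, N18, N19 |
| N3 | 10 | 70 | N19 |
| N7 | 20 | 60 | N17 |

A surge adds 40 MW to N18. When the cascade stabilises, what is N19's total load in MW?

115

Round 1 — N18 at 130 > 110. N18 trips offline.
  N18 sheds 130 MW to N15, N22: 65 each.
    N15: 60+65 = 125 > 100
    N22: 20+65 = 85 > 70
Round 2 — N15, N22 trip offline.
  N15 sheds 125 MW to N17: 125 each.
    N17: 80+125 = 205 > 120
  N22 sheds 85 MW to N19: 85 each.
    N19: 30+85 = 115 ≤ 120
Round 3 — N17 trips offline.
  N17 sheds 205 MW to N7: 205 each.
    N7: 20+205 = 225 > 60
Round 4 — N7 trips offline.
  N7 sheds 225 MW: no online neighbours, lost.
No further trips.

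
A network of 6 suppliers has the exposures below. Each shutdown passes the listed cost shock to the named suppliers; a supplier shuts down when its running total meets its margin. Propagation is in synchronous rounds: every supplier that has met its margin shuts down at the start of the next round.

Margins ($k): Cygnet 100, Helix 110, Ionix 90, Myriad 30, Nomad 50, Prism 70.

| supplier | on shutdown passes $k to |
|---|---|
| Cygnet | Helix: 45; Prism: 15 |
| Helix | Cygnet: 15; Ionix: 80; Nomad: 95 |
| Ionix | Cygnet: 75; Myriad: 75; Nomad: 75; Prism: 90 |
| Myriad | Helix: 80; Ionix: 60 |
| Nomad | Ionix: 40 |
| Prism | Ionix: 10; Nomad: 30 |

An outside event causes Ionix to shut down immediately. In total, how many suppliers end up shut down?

4

Round 1 — Ionix shuts down (initial).
  Cygnet: +75 → 75 < 100
  Myriad: +75 → 75 ≥ 30
  Nomad: +75 → 75 ≥ 50
  Prism: +90 → 90 ≥ 70
Round 2 — Myriad, Nomad, Prism shut down.
  Helix: +80 → 80 < 110
No further shutdowns.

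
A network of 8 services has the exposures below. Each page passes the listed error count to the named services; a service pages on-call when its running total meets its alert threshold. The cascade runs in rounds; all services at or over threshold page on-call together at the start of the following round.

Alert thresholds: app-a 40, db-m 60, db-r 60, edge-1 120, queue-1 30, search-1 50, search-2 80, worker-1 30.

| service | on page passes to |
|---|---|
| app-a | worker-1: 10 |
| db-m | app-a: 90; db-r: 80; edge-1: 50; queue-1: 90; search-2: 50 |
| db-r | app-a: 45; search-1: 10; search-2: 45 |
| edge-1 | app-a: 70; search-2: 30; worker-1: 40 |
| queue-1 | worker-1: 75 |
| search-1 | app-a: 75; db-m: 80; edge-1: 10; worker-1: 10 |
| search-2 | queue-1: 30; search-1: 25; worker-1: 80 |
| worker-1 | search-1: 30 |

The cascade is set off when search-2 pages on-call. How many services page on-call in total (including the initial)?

7

Round 1 — search-2 pages on-call (initial).
  queue-1: +30 → 30 ≥ 30
  search-1: +25 → 25 < 50
  worker-1: +80 → 80 ≥ 30
Round 2 — queue-1, worker-1 page on-call.
  search-1: +30 → 55 ≥ 50
Round 3 — search-1 pages on-call.
  app-a: +75 → 75 ≥ 40
  db-m: +80 → 80 ≥ 60
  edge-1: +10 → 10 < 120
Round 4 — app-a, db-m page on-call.
  db-r: +80 → 80 ≥ 60
  edge-1: +50 → 60 < 120
Round 5 — db-r pages on-call.
No further pages.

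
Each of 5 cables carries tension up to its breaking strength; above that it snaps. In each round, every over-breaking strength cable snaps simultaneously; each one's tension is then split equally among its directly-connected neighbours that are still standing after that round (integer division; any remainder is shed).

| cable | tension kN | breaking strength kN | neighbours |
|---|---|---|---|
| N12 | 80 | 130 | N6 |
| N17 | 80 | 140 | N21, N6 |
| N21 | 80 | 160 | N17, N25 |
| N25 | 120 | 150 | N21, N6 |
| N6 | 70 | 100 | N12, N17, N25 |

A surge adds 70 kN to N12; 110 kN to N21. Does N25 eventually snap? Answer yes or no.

Round 1 — N12 at 150 > 130; N21 at 190 > 160. N12, N21 snap.
  N12 sheds 150 kN to N6: 150 each.
    N6: 70+150 = 220 > 100
  N21 sheds 190 kN to N17, N25: 95 each.
    N17: 80+95 = 175 > 140
    N25: 120+95 = 215 > 150
Round 2 — N17, N25, N6 snap.
  N17 sheds 175 kN: no online neighbours, lost.
  N25 sheds 215 kN: no online neighbours, lost.
  N6 sheds 220 kN: no online neighbours, lost.
No further breaks.

yes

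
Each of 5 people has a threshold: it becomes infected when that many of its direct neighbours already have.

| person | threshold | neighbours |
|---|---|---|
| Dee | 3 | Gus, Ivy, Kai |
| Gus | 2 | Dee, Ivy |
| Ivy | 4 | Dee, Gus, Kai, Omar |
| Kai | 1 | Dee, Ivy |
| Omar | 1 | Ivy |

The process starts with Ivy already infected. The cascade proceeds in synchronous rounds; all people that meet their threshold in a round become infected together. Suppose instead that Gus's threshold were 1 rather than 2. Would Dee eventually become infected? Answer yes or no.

With Gus's threshold at 1:
Round 1 — Ivy becomes infected (initial).
Round 2 — checking thresholds:
  Dee: 1 of 3 neighbours < 3, not yet.
  Gus: 1 of 2 neighbours ≥ 1, becomes infected.
  Kai: 1 of 2 neighbours ≥ 1, becomes infected.
  Omar: 1 of 1 neighbours ≥ 1, becomes infected.
Round 3 — checking thresholds:
  Dee: 3 of 3 neighbours ≥ 3, becomes infected.
Round 4 — no new infections; cascade stops.

yes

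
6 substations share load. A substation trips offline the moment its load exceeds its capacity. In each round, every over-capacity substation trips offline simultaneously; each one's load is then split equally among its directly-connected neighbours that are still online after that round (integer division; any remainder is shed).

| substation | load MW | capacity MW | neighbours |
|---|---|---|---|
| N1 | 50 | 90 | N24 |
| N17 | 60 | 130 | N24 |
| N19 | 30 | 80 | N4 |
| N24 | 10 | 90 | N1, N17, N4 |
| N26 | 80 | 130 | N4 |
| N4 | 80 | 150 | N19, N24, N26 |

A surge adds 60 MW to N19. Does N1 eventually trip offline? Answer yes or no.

yes

Round 1 — N19 at 90 > 80. N19 trips offline.
  N19 sheds 90 MW to N4: 90 each.
    N4: 80+90 = 170 > 150
Round 2 — N4 trips offline.
  N4 sheds 170 MW to N24, N26: 85 each.
    N24: 10+85 = 95 > 90
    N26: 80+85 = 165 > 130
Round 3 — N24, N26 trip offline.
  N24 sheds 95 MW to N1, N17: 47 each (1 lost).
    N1: 50+47 = 97 > 90
    N17: 60+47 = 107 ≤ 130
  N26 sheds 165 MW: no online neighbours, lost.
Round 4 — N1 trips offline.
  N1 sheds 97 MW: no online neighbours, lost.
No further trips.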